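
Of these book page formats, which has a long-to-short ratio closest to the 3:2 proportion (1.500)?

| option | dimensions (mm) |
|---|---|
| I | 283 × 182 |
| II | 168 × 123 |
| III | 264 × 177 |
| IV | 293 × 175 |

III

Ratios (long/short): I ≈ 1.555; II ≈ 1.366; III ≈ 1.492; IV ≈ 1.674.
3:2 ≈ 1.500; option III is nearest (Δ 0.008).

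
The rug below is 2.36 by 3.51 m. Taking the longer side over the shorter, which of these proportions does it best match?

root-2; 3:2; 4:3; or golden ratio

3:2

Ratio = 3.51 / 2.36 ≈ 1.487.
Distances: root-2 1.414 (Δ 0.073); 3:2 1.500 (Δ 0.013); 4:3 1.333 (Δ 0.154); golden ratio 1.618 (Δ 0.131).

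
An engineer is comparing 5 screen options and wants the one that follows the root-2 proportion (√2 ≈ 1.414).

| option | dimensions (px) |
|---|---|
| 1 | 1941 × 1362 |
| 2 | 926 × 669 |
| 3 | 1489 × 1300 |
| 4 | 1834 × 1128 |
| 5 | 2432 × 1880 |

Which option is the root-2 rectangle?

Target root-2 ≈ 1.414.
1: 1.425 (Δ0.011)  2: 1.384 (Δ0.030)  3: 1.145 (Δ0.269)  4: 1.626 (Δ0.212)  5: 1.294 (Δ0.120)

1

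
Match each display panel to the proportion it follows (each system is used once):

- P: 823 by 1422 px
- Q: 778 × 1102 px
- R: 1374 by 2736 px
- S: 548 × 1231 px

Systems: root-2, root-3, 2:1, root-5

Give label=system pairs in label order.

P = 1422/823 ≈ 1.728 → root-3 (1.732)
Q = 1102/778 ≈ 1.416 → root-2 (1.414)
R = 2736/1374 ≈ 1.991 → 2:1 (2.000)
S = 1231/548 ≈ 2.246 → root-5 (2.236)

P=root-3, Q=root-2, R=2:1, S=root-5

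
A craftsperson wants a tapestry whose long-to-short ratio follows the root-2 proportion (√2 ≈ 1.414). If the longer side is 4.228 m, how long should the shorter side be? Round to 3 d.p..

2.990 m

root-2 ≈ 1.41421.
Shorter side = 4.228 ÷ 1.41421 ≈ 2.98966 → 2.990 m.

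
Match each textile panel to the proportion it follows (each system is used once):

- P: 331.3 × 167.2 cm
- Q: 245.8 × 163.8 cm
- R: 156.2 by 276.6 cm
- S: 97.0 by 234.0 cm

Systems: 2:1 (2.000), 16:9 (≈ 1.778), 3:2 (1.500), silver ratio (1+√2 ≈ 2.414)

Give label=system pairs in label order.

P=2:1, Q=3:2, R=16:9, S=silver ratio

P = 331.3/167.2 ≈ 1.981 → 2:1 (2.000)
Q = 245.8/163.8 ≈ 1.501 → 3:2 (1.500)
R = 276.6/156.2 ≈ 1.771 → 16:9 (1.778)
S = 234.0/97.0 ≈ 2.412 → silver ratio (2.414)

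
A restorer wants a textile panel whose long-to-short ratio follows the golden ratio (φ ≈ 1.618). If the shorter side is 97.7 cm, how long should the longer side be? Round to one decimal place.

158.1 cm

golden ratio ≈ 1.61803.
Longer side = 97.7 × 1.61803 ≈ 158.082 → 158.1 cm.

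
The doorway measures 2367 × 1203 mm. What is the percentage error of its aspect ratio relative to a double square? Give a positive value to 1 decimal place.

Ratio = 2367 / 1203 ≈ 1.9676.
Ideal 2:1 = 2.0000. |1.9676 − 2.0000| / 2.0000 ≈ 1.62% → 1.6%.

1.6%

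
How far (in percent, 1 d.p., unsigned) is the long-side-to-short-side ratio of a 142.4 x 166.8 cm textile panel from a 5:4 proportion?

Ratio = 166.8 / 142.4 ≈ 1.1713.
Ideal 5:4 = 1.2500. |1.1713 − 1.2500| / 1.2500 ≈ 6.30% → 6.3%.

6.3%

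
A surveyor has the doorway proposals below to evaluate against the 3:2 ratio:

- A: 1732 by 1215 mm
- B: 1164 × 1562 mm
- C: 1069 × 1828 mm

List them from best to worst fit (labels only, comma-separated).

A, B, C

Ratios: A = 1732 / 1215 ≈ 1.426; B = 1562 / 1164 ≈ 1.342; C = 1828 / 1069 ≈ 1.710.
|Δ from 1.500|: A 0.074; B 0.158; C 0.210.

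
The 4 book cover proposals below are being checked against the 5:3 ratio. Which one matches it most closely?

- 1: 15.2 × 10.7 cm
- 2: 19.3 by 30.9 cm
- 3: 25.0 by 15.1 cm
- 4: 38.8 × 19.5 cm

Ratios (long/short): 1 ≈ 1.421; 2 ≈ 1.601; 3 ≈ 1.656; 4 ≈ 1.990.
5:3 ≈ 1.667; option 3 is nearest (Δ 0.011).

3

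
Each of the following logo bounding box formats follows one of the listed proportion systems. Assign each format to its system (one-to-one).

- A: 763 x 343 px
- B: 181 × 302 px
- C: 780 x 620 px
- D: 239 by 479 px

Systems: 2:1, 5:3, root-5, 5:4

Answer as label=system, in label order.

Ratios: A ≈ 2.224; B ≈ 1.669; C ≈ 1.258; D ≈ 2.004.
Targets: 2:1 ≈ 2.000; 5:3 ≈ 1.667; root-5 ≈ 2.236; 5:4 ≈ 1.250.

A=root-5, B=5:3, C=5:4, D=2:1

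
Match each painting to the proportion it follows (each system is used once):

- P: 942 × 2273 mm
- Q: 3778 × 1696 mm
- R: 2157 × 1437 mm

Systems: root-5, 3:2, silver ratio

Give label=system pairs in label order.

Ratios: P ≈ 2.413; Q ≈ 2.228; R ≈ 1.501.
Targets: root-5 ≈ 2.236; 3:2 ≈ 1.500; silver ratio ≈ 2.414.

P=silver ratio, Q=root-5, R=3:2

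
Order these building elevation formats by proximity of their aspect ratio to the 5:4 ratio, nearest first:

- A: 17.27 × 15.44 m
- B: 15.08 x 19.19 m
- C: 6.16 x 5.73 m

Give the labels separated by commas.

A: 17.27/15.44 ≈ 1.119 → |1.119 − 1.250| = 0.131
B: 19.19/15.08 ≈ 1.273 → |1.273 − 1.250| = 0.023
C: 6.16/5.73 ≈ 1.075 → |1.075 − 1.250| = 0.175

B, A, C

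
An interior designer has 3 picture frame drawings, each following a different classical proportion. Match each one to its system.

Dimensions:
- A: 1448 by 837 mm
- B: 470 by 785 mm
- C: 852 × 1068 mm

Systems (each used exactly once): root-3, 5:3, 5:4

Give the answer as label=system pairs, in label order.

A=root-3, B=5:3, C=5:4

Ratios: A ≈ 1.730; B ≈ 1.670; C ≈ 1.254.
Targets: root-3 ≈ 1.732; 5:3 ≈ 1.667; 5:4 ≈ 1.250.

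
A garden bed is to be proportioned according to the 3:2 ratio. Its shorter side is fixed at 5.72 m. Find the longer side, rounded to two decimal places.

8.58 m

3:2 = 1.50000.
Longer side = 5.72 × 1.50000 ≈ 8.5800 → 8.58 m.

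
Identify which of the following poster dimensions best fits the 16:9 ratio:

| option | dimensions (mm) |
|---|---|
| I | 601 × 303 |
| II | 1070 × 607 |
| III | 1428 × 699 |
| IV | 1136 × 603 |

Ratios (long/short): I ≈ 1.983; II ≈ 1.763; III ≈ 2.043; IV ≈ 1.884.
16:9 ≈ 1.778; option II is nearest (Δ 0.015).

II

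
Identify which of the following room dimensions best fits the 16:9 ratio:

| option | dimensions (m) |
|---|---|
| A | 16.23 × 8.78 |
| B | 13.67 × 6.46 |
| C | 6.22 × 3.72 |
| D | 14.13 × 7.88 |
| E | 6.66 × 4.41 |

D

Target 16:9 ≈ 1.778.
A: 1.849 (Δ0.071)  B: 2.116 (Δ0.338)  C: 1.672 (Δ0.106)  D: 1.793 (Δ0.015)  E: 1.510 (Δ0.268)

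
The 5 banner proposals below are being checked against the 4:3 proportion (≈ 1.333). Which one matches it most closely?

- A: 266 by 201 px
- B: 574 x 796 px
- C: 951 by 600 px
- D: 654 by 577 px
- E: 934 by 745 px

Target 4:3 ≈ 1.333.
A: 1.323 (Δ0.010)  B: 1.387 (Δ0.054)  C: 1.585 (Δ0.252)  D: 1.133 (Δ0.200)  E: 1.254 (Δ0.079)

A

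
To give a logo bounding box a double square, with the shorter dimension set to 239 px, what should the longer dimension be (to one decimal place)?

478.0 px

2:1 = 2.00000.
Longer side = 239 × 2.00000 ≈ 478.000 → 478.0 px.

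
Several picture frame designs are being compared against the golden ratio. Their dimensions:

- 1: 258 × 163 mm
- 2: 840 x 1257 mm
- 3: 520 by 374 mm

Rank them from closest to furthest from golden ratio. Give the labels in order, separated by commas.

1: 258/163 ≈ 1.583 → |1.583 − 1.618| = 0.035
2: 1257/840 ≈ 1.496 → |1.496 − 1.618| = 0.122
3: 520/374 ≈ 1.390 → |1.390 − 1.618| = 0.228

1, 2, 3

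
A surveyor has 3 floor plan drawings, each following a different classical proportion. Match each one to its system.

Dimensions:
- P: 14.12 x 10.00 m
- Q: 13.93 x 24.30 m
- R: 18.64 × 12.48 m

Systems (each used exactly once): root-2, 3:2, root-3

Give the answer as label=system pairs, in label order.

P = 14.12/10.00 ≈ 1.412 → root-2 (1.414)
Q = 24.30/13.93 ≈ 1.744 → root-3 (1.732)
R = 18.64/12.48 ≈ 1.494 → 3:2 (1.500)

P=root-2, Q=root-3, R=3:2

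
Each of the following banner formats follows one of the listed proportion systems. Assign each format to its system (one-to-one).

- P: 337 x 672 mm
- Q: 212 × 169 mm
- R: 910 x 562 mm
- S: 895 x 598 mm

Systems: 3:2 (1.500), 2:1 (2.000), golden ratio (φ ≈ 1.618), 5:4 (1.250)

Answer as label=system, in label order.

P=2:1, Q=5:4, R=golden ratio, S=3:2

Ratios: P ≈ 1.994; Q ≈ 1.254; R ≈ 1.619; S ≈ 1.497.
Targets: 3:2 ≈ 1.500; 2:1 ≈ 2.000; golden ratio ≈ 1.618; 5:4 ≈ 1.250.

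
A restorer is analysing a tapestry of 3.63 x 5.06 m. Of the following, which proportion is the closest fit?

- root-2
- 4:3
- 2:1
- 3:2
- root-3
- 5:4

root-2

5.06/3.63 ≈ 1.394. Nearest candidates are root-2 (1.414, off by 0.020) and 4:3 (1.333, off by 0.061).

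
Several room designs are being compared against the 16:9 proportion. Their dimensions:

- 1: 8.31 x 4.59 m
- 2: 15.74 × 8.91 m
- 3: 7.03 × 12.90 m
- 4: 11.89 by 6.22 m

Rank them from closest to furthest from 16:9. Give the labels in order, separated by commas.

2, 1, 3, 4

1: 8.31/4.59 ≈ 1.810 → |1.810 − 1.778| = 0.032
2: 15.74/8.91 ≈ 1.767 → |1.767 − 1.778| = 0.011
3: 12.90/7.03 ≈ 1.835 → |1.835 − 1.778| = 0.057
4: 11.89/6.22 ≈ 1.912 → |1.912 − 1.778| = 0.134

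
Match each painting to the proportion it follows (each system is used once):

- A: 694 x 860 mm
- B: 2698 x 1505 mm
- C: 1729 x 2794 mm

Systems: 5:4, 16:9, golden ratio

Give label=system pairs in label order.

A = 860/694 ≈ 1.239 → 5:4 (1.250)
B = 2698/1505 ≈ 1.793 → 16:9 (1.778)
C = 2794/1729 ≈ 1.616 → golden ratio (1.618)

A=5:4, B=16:9, C=golden ratio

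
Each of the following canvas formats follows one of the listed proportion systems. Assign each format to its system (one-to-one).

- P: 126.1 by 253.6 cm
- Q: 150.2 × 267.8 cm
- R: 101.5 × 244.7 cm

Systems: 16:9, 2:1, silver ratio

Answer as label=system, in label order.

P=2:1, Q=16:9, R=silver ratio

P = 253.6/126.1 ≈ 2.011 → 2:1 (2.000)
Q = 267.8/150.2 ≈ 1.783 → 16:9 (1.778)
R = 244.7/101.5 ≈ 2.411 → silver ratio (2.414)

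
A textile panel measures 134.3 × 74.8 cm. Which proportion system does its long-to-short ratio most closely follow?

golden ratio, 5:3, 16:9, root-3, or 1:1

134.3/74.8 ≈ 1.795. Nearest candidates are 16:9 (1.778, off by 0.017) and root-3 (1.732, off by 0.063).

16:9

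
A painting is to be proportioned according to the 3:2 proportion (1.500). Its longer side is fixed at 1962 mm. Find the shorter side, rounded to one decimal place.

1308.0 mm

3:2 = 1.50000.
Shorter side = 1962 ÷ 1.50000 ≈ 1308.000 → 1308.0 mm.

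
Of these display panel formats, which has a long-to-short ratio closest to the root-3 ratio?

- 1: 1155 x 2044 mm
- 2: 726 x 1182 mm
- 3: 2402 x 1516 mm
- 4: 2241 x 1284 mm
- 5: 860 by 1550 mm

Ratios (long/short): 1 ≈ 1.770; 2 ≈ 1.628; 3 ≈ 1.584; 4 ≈ 1.745; 5 ≈ 1.802.
root-3 ≈ 1.732; option 4 is nearest (Δ 0.013).

4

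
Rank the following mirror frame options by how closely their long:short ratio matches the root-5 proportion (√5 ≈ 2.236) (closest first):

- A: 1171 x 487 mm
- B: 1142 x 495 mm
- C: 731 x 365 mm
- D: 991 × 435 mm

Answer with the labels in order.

D, B, A, C

A: 1171/487 ≈ 2.405 → |2.405 − 2.236| = 0.169
B: 1142/495 ≈ 2.307 → |2.307 − 2.236| = 0.071
C: 731/365 ≈ 2.003 → |2.003 − 2.236| = 0.233
D: 991/435 ≈ 2.278 → |2.278 − 2.236| = 0.042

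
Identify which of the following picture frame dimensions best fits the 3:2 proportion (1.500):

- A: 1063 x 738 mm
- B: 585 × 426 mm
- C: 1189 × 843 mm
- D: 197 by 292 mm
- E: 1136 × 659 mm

D

Target 3:2 ≈ 1.500.
A: 1.440 (Δ0.060)  B: 1.373 (Δ0.127)  C: 1.410 (Δ0.090)  D: 1.482 (Δ0.018)  E: 1.724 (Δ0.224)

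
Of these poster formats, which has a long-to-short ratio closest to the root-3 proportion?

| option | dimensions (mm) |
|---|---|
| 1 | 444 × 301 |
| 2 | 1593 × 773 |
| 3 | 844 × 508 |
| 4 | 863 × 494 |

4

Ratios (long/short): 1 ≈ 1.475; 2 ≈ 2.061; 3 ≈ 1.661; 4 ≈ 1.747.
root-3 ≈ 1.732; option 4 is nearest (Δ 0.015).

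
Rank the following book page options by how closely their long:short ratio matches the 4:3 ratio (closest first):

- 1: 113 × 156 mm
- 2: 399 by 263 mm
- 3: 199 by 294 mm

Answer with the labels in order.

1: 156/113 ≈ 1.381 → |1.381 − 1.333| = 0.048
2: 399/263 ≈ 1.517 → |1.517 − 1.333| = 0.184
3: 294/199 ≈ 1.477 → |1.477 − 1.333| = 0.144

1, 3, 2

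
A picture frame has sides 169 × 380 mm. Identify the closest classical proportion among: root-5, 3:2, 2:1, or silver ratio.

root-5

380/169 ≈ 2.249. Nearest candidates are root-5 (2.236, off by 0.013) and silver ratio (2.414, off by 0.165).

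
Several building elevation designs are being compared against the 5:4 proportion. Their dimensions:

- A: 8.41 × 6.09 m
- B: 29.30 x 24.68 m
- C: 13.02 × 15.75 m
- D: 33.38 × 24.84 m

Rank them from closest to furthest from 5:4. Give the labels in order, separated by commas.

C, B, D, A

Ratios: A = 8.41 / 6.09 ≈ 1.381; B = 29.30 / 24.68 ≈ 1.187; C = 15.75 / 13.02 ≈ 1.210; D = 33.38 / 24.84 ≈ 1.344.
|Δ from 1.250|: A 0.131; B 0.063; C 0.040; D 0.094.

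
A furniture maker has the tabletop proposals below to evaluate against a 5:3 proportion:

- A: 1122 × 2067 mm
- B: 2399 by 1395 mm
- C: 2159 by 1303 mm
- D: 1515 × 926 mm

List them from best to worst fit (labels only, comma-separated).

C, D, B, A

A: 2067/1122 ≈ 1.842 → |1.842 − 1.667| = 0.175
B: 2399/1395 ≈ 1.720 → |1.720 − 1.667| = 0.053
C: 2159/1303 ≈ 1.657 → |1.657 − 1.667| = 0.010
D: 1515/926 ≈ 1.636 → |1.636 − 1.667| = 0.031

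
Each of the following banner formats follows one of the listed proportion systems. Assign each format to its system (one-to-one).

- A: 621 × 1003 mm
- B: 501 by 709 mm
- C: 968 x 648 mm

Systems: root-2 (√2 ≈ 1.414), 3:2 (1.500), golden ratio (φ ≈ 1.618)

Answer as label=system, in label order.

A=golden ratio, B=root-2, C=3:2

A = 1003/621 ≈ 1.615 → golden ratio (1.618)
B = 709/501 ≈ 1.415 → root-2 (1.414)
C = 968/648 ≈ 1.494 → 3:2 (1.500)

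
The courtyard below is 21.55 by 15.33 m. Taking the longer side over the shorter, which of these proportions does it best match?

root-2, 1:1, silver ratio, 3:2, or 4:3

Ratio = 21.55 / 15.33 ≈ 1.406.
Distances: root-2 1.414 (Δ 0.008); 1:1 1.000 (Δ 0.406); silver ratio 2.414 (Δ 1.008); 3:2 1.500 (Δ 0.094); 4:3 1.333 (Δ 0.073).

root-2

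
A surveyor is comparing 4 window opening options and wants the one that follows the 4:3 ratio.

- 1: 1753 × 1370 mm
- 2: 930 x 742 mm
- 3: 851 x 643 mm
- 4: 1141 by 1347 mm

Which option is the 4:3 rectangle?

Target 4:3 ≈ 1.333.
1: 1.280 (Δ0.053)  2: 1.253 (Δ0.080)  3: 1.323 (Δ0.010)  4: 1.181 (Δ0.152)

3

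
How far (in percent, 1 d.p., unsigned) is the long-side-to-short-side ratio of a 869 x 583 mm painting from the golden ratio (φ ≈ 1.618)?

Ratio = 869 / 583 ≈ 1.4906.
Ideal golden ratio ≈ 1.6180. |1.4906 − 1.6180| / 1.6180 ≈ 7.87% → 7.9%.

7.9%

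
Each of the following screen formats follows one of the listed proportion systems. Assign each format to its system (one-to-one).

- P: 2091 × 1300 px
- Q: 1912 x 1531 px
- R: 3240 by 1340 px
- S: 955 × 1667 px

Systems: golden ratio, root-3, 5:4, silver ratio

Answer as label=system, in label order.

P=golden ratio, Q=5:4, R=silver ratio, S=root-3

P = 2091/1300 ≈ 1.608 → golden ratio (1.618)
Q = 1912/1531 ≈ 1.249 → 5:4 (1.250)
R = 3240/1340 ≈ 2.418 → silver ratio (2.414)
S = 1667/955 ≈ 1.746 → root-3 (1.732)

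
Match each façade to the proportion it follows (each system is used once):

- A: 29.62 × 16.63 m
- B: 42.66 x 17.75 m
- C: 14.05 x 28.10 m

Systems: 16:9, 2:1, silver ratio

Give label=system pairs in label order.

A=16:9, B=silver ratio, C=2:1

Ratios: A ≈ 1.781; B ≈ 2.403; C ≈ 2.000.
Targets: 16:9 ≈ 1.778; 2:1 ≈ 2.000; silver ratio ≈ 2.414.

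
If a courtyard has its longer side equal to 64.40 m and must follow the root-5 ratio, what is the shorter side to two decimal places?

28.80 m

root-5 ≈ 2.23607.
Shorter side = 64.40 ÷ 2.23607 ≈ 28.8005 → 28.80 m.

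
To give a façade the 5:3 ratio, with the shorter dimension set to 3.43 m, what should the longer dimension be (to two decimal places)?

5:3 ≈ 1.66667.
Longer side = 3.43 × 1.66667 ≈ 5.7167 → 5.72 m.

5.72 m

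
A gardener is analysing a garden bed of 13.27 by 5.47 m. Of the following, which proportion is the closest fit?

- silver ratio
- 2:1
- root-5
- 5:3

silver ratio

Ratio = 13.27 / 5.47 ≈ 2.426.
Distances: silver ratio 2.414 (Δ 0.012); 2:1 2.000 (Δ 0.426); root-5 2.236 (Δ 0.190); 5:3 1.667 (Δ 0.759).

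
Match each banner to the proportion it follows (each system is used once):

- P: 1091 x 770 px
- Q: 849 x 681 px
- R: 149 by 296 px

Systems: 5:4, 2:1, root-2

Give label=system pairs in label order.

P=root-2, Q=5:4, R=2:1

Ratios: P ≈ 1.417; Q ≈ 1.247; R ≈ 1.987.
Targets: 5:4 ≈ 1.250; 2:1 ≈ 2.000; root-2 ≈ 1.414.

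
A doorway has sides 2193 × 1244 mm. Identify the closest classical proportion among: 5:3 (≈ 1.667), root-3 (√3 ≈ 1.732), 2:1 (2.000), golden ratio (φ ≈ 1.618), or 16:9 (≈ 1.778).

Ratio = 2193 / 1244 ≈ 1.763.
Distances: 5:3 1.667 (Δ 0.096); root-3 1.732 (Δ 0.031); 2:1 2.000 (Δ 0.237); golden ratio 1.618 (Δ 0.145); 16:9 1.778 (Δ 0.015).

16:9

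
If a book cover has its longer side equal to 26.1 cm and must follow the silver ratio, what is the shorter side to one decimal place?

10.8 cm

silver ratio ≈ 2.41421.
Shorter side = 26.1 ÷ 2.41421 ≈ 10.811 → 10.8 cm.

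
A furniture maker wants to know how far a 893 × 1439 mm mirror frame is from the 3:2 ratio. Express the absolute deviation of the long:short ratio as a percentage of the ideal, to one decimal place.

7.4%

Ratio = 1439 / 893 ≈ 1.6114.
Ideal 3:2 = 1.5000. |1.6114 − 1.5000| / 1.5000 ≈ 7.43% → 7.4%.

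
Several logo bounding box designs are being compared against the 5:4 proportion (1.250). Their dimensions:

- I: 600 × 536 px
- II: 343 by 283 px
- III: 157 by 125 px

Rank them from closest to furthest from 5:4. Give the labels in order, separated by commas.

I: 600/536 ≈ 1.119 → |1.119 − 1.250| = 0.131
II: 343/283 ≈ 1.212 → |1.212 − 1.250| = 0.038
III: 157/125 ≈ 1.256 → |1.256 − 1.250| = 0.006

III, II, I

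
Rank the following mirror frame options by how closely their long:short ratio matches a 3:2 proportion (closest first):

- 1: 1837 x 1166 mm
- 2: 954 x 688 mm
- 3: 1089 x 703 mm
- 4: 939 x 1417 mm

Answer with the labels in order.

4, 3, 1, 2

Ratios: 1 = 1837 / 1166 ≈ 1.575; 2 = 954 / 688 ≈ 1.387; 3 = 1089 / 703 ≈ 1.549; 4 = 1417 / 939 ≈ 1.509.
|Δ from 1.500|: 1 0.075; 2 0.113; 3 0.049; 4 0.009.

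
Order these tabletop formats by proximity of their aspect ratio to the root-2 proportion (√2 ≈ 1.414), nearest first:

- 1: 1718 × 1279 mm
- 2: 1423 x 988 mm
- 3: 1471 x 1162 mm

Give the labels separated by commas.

1: 1718/1279 ≈ 1.343 → |1.343 − 1.414| = 0.071
2: 1423/988 ≈ 1.440 → |1.440 − 1.414| = 0.026
3: 1471/1162 ≈ 1.266 → |1.266 − 1.414| = 0.148

2, 1, 3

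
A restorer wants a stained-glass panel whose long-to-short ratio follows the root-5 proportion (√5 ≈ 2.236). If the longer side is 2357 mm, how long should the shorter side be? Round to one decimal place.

1054.1 mm

root-5 ≈ 2.23607.
Shorter side = 2357 ÷ 2.23607 ≈ 1054.081 → 1054.1 mm.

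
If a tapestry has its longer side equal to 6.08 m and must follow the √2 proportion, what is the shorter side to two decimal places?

root-2 ≈ 1.41421.
Shorter side = 6.08 ÷ 1.41421 ≈ 4.2992 → 4.30 m.

4.30 m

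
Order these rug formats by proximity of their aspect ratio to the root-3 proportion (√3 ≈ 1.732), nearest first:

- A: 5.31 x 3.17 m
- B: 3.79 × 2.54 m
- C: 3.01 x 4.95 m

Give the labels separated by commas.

Ratios: A = 5.31 / 3.17 ≈ 1.675; B = 3.79 / 2.54 ≈ 1.492; C = 4.95 / 3.01 ≈ 1.645.
|Δ from 1.732|: A 0.057; B 0.240; C 0.087.

A, C, B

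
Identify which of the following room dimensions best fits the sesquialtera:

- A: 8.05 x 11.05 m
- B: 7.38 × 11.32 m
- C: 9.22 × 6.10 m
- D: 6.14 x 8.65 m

C

Target 3:2 ≈ 1.500.
A: 1.373 (Δ0.127)  B: 1.534 (Δ0.034)  C: 1.511 (Δ0.011)  D: 1.409 (Δ0.091)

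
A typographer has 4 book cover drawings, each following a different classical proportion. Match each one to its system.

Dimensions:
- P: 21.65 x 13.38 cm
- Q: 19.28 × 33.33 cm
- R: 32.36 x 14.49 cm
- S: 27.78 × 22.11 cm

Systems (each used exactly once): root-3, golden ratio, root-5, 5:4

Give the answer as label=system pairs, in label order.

P=golden ratio, Q=root-3, R=root-5, S=5:4

P = 21.65/13.38 ≈ 1.618 → golden ratio (1.618)
Q = 33.33/19.28 ≈ 1.729 → root-3 (1.732)
R = 32.36/14.49 ≈ 2.233 → root-5 (2.236)
S = 27.78/22.11 ≈ 1.256 → 5:4 (1.250)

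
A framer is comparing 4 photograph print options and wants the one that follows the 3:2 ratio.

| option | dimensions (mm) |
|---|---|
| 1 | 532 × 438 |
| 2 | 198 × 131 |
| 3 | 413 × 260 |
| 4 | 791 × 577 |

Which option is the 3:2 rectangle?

Target 3:2 ≈ 1.500.
1: 1.215 (Δ0.285)  2: 1.511 (Δ0.011)  3: 1.588 (Δ0.088)  4: 1.371 (Δ0.129)

2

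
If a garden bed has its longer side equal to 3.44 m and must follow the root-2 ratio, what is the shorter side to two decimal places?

2.43 m

root-2 ≈ 1.41421.
Shorter side = 3.44 ÷ 1.41421 ≈ 2.4325 → 2.43 m.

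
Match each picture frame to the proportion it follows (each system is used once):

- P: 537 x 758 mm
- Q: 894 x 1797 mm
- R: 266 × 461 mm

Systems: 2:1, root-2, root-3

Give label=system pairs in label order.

Ratios: P ≈ 1.412; Q ≈ 2.010; R ≈ 1.733.
Targets: 2:1 ≈ 2.000; root-2 ≈ 1.414; root-3 ≈ 1.732.

P=root-2, Q=2:1, R=root-3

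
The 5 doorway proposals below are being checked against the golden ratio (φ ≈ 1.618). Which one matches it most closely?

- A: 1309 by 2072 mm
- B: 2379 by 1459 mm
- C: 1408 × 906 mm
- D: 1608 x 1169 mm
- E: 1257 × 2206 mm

Target golden ratio ≈ 1.618.
A: 1.583 (Δ0.035)  B: 1.631 (Δ0.013)  C: 1.554 (Δ0.064)  D: 1.376 (Δ0.242)  E: 1.755 (Δ0.137)

B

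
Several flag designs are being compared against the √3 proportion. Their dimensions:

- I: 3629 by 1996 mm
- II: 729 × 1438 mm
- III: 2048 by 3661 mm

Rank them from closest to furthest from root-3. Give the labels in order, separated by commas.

I: 3629/1996 ≈ 1.818 → |1.818 − 1.732| = 0.086
II: 1438/729 ≈ 1.973 → |1.973 − 1.732| = 0.241
III: 3661/2048 ≈ 1.788 → |1.788 − 1.732| = 0.056

III, I, II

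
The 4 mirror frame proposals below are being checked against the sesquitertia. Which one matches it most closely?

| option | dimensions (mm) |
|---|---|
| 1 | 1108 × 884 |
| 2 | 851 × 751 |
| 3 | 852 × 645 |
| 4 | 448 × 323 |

Ratios (long/short): 1 ≈ 1.253; 2 ≈ 1.133; 3 ≈ 1.321; 4 ≈ 1.387.
4:3 ≈ 1.333; option 3 is nearest (Δ 0.012).

3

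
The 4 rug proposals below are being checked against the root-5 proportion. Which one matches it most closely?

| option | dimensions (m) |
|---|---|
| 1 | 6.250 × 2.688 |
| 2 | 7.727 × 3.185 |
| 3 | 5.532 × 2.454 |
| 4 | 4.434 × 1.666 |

3

Ratios (long/short): 1 ≈ 2.325; 2 ≈ 2.426; 3 ≈ 2.254; 4 ≈ 2.661.
root-5 ≈ 2.236; option 3 is nearest (Δ 0.018).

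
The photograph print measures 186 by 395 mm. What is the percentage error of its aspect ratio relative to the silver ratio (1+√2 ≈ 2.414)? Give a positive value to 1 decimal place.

12.0%

Ratio = 395 / 186 ≈ 2.1237.
Ideal silver ratio ≈ 2.4142. |2.1237 − 2.4142| / 2.4142 ≈ 12.03% → 12.0%.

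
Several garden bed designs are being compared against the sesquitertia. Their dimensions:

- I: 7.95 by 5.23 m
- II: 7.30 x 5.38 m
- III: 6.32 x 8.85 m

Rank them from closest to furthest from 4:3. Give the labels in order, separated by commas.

II, III, I

Ratios: I = 7.95 / 5.23 ≈ 1.520; II = 7.30 / 5.38 ≈ 1.357; III = 8.85 / 6.32 ≈ 1.400.
|Δ from 1.333|: I 0.187; II 0.024; III 0.067.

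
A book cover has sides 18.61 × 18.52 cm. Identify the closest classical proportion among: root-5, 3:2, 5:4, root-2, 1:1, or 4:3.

1:1

Ratio = 18.61 / 18.52 ≈ 1.005.
Distances: root-5 2.236 (Δ 1.231); 3:2 1.500 (Δ 0.495); 5:4 1.250 (Δ 0.245); root-2 1.414 (Δ 0.409); 1:1 1.000 (Δ 0.005); 4:3 1.333 (Δ 0.328).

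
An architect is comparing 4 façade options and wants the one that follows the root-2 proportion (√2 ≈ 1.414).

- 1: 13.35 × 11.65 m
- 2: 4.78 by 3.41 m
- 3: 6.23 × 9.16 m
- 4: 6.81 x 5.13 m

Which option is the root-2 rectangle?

2

Target root-2 ≈ 1.414.
1: 1.146 (Δ0.268)  2: 1.402 (Δ0.012)  3: 1.470 (Δ0.056)  4: 1.327 (Δ0.087)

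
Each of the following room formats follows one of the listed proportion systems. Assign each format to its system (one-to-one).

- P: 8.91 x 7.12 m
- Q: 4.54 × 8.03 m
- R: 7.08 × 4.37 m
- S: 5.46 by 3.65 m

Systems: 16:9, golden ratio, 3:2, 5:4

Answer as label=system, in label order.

P=5:4, Q=16:9, R=golden ratio, S=3:2

P = 8.91/7.12 ≈ 1.251 → 5:4 (1.250)
Q = 8.03/4.54 ≈ 1.769 → 16:9 (1.778)
R = 7.08/4.37 ≈ 1.620 → golden ratio (1.618)
S = 5.46/3.65 ≈ 1.496 → 3:2 (1.500)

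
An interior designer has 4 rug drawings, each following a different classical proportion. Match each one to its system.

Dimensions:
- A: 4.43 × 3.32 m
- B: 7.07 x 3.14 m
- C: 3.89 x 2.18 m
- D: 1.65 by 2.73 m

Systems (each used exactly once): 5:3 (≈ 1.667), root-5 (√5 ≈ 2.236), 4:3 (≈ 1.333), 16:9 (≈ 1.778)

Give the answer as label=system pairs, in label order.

A = 4.43/3.32 ≈ 1.334 → 4:3 (1.333)
B = 7.07/3.14 ≈ 2.252 → root-5 (2.236)
C = 3.89/2.18 ≈ 1.784 → 16:9 (1.778)
D = 2.73/1.65 ≈ 1.655 → 5:3 (1.667)

A=4:3, B=root-5, C=16:9, D=5:3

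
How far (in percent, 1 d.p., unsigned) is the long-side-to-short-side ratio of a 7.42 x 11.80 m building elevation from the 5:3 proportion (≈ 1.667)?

4.6%

Ratio = 11.80 / 7.42 ≈ 1.5903.
Ideal 5:3 ≈ 1.6667. |1.5903 − 1.6667| / 1.6667 ≈ 4.58% → 4.6%.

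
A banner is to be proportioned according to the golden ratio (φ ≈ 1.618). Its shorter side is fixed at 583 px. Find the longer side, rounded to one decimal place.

943.3 px

golden ratio ≈ 1.61803.
Longer side = 583 × 1.61803 ≈ 943.311 → 943.3 px.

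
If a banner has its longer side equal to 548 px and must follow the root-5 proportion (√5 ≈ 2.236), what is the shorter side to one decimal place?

245.1 px

root-5 ≈ 2.23607.
Shorter side = 548 ÷ 2.23607 ≈ 245.073 → 245.1 px.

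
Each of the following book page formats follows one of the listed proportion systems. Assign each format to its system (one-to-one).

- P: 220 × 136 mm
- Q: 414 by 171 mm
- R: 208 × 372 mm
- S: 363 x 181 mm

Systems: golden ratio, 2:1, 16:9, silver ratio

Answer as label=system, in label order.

P=golden ratio, Q=silver ratio, R=16:9, S=2:1

P = 220/136 ≈ 1.618 → golden ratio (1.618)
Q = 414/171 ≈ 2.421 → silver ratio (2.414)
R = 372/208 ≈ 1.788 → 16:9 (1.778)
S = 363/181 ≈ 2.006 → 2:1 (2.000)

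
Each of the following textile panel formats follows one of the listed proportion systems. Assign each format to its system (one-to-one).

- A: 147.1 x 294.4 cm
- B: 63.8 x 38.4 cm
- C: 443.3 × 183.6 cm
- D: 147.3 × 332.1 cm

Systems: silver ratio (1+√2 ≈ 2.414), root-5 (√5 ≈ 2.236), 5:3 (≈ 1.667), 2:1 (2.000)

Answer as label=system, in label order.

A=2:1, B=5:3, C=silver ratio, D=root-5

A = 294.4/147.1 ≈ 2.001 → 2:1 (2.000)
B = 63.8/38.4 ≈ 1.661 → 5:3 (1.667)
C = 443.3/183.6 ≈ 2.414 → silver ratio (2.414)
D = 332.1/147.3 ≈ 2.255 → root-5 (2.236)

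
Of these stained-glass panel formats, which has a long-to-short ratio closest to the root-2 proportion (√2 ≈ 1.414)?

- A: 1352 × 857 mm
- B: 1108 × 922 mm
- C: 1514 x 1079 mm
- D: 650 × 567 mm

Ratios (long/short): A ≈ 1.578; B ≈ 1.202; C ≈ 1.403; D ≈ 1.146.
root-2 ≈ 1.414; option C is nearest (Δ 0.011).

C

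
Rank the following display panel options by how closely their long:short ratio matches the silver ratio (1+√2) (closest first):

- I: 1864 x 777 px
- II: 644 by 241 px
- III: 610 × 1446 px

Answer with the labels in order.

I, III, II

Ratios: I = 1864 / 777 ≈ 2.399; II = 644 / 241 ≈ 2.672; III = 1446 / 610 ≈ 2.370.
|Δ from 2.414|: I 0.015; II 0.258; III 0.044.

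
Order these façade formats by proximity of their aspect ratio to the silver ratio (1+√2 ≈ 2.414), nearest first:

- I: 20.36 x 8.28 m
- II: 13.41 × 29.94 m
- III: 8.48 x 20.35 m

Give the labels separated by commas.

I: 20.36/8.28 ≈ 2.459 → |2.459 − 2.414| = 0.045
II: 29.94/13.41 ≈ 2.233 → |2.233 − 2.414| = 0.181
III: 20.35/8.48 ≈ 2.400 → |2.400 − 2.414| = 0.014

III, I, II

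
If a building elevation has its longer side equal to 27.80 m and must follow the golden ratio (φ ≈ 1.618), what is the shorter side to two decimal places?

golden ratio ≈ 1.61803.
Shorter side = 27.80 ÷ 1.61803 ≈ 17.1814 → 17.18 m.

17.18 m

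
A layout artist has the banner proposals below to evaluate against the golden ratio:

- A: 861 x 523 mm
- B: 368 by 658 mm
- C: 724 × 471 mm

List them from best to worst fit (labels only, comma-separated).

A: 861/523 ≈ 1.646 → |1.646 − 1.618| = 0.028
B: 658/368 ≈ 1.788 → |1.788 − 1.618| = 0.170
C: 724/471 ≈ 1.537 → |1.537 − 1.618| = 0.081

A, C, B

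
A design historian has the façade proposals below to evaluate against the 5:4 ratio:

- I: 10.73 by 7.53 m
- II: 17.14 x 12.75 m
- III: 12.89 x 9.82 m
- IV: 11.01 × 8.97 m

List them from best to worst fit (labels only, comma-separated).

IV, III, II, I

I: 10.73/7.53 ≈ 1.425 → |1.425 − 1.250| = 0.175
II: 17.14/12.75 ≈ 1.344 → |1.344 − 1.250| = 0.094
III: 12.89/9.82 ≈ 1.313 → |1.313 − 1.250| = 0.063
IV: 11.01/8.97 ≈ 1.227 → |1.227 − 1.250| = 0.023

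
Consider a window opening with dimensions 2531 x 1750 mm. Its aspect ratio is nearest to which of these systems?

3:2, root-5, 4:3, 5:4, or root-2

root-2

2531/1750 ≈ 1.446. Nearest candidates are root-2 (1.414, off by 0.032) and 3:2 (1.500, off by 0.054).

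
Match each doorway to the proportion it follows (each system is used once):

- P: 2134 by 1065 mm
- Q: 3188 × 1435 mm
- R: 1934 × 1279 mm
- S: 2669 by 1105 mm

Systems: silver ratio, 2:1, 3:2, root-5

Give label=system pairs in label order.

Ratios: P ≈ 2.004; Q ≈ 2.222; R ≈ 1.512; S ≈ 2.415.
Targets: silver ratio ≈ 2.414; 2:1 ≈ 2.000; 3:2 ≈ 1.500; root-5 ≈ 2.236.

P=2:1, Q=root-5, R=3:2, S=silver ratio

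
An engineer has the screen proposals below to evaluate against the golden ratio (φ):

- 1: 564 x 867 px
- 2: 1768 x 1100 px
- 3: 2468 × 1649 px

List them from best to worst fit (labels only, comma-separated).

2, 1, 3

1: 867/564 ≈ 1.537 → |1.537 − 1.618| = 0.081
2: 1768/1100 ≈ 1.607 → |1.607 − 1.618| = 0.011
3: 2468/1649 ≈ 1.497 → |1.497 − 1.618| = 0.121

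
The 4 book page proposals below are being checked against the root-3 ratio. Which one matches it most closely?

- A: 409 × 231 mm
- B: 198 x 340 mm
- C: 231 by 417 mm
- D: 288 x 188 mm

Ratios (long/short): A ≈ 1.771; B ≈ 1.717; C ≈ 1.805; D ≈ 1.532.
root-3 ≈ 1.732; option B is nearest (Δ 0.015).

B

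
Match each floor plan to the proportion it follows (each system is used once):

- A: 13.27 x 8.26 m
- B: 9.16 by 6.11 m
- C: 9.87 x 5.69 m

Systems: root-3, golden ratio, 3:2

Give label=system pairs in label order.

A = 13.27/8.26 ≈ 1.607 → golden ratio (1.618)
B = 9.16/6.11 ≈ 1.499 → 3:2 (1.500)
C = 9.87/5.69 ≈ 1.735 → root-3 (1.732)

A=golden ratio, B=3:2, C=root-3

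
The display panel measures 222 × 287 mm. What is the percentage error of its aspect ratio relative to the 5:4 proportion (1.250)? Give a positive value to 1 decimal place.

3.4%

Ratio = 287 / 222 ≈ 1.2928.
Ideal 5:4 = 1.2500. |1.2928 − 1.2500| / 1.2500 ≈ 3.42% → 3.4%.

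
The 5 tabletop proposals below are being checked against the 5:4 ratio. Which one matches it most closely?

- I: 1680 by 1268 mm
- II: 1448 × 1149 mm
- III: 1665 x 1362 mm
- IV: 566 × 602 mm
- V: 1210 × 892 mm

Ratios (long/short): I ≈ 1.325; II ≈ 1.260; III ≈ 1.222; IV ≈ 1.064; V ≈ 1.357.
5:4 ≈ 1.250; option II is nearest (Δ 0.010).

II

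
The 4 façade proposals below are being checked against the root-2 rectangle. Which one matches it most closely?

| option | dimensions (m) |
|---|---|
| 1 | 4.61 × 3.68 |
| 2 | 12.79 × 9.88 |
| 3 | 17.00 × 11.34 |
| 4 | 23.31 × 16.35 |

4

Target root-2 ≈ 1.414.
1: 1.253 (Δ0.161)  2: 1.295 (Δ0.119)  3: 1.499 (Δ0.085)  4: 1.426 (Δ0.012)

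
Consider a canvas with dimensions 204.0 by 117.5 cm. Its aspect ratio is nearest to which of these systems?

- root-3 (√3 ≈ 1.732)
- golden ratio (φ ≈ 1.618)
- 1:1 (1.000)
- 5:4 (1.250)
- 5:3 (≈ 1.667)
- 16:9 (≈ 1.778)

root-3

204.0/117.5 ≈ 1.736. Nearest candidates are root-3 (1.732, off by 0.004) and 16:9 (1.778, off by 0.042).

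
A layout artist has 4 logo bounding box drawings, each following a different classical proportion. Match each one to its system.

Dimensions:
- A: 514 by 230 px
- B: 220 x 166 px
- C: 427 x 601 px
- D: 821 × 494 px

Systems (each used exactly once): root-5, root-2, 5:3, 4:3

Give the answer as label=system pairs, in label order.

Ratios: A ≈ 2.235; B ≈ 1.325; C ≈ 1.407; D ≈ 1.662.
Targets: root-5 ≈ 2.236; root-2 ≈ 1.414; 5:3 ≈ 1.667; 4:3 ≈ 1.333.

A=root-5, B=4:3, C=root-2, D=5:3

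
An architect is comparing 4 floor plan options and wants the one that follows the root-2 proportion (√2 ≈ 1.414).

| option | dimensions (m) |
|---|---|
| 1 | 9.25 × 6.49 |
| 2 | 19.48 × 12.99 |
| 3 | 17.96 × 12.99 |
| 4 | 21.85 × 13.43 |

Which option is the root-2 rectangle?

Ratios (long/short): 1 ≈ 1.425; 2 ≈ 1.500; 3 ≈ 1.383; 4 ≈ 1.627.
root-2 ≈ 1.414; option 1 is nearest (Δ 0.011).

1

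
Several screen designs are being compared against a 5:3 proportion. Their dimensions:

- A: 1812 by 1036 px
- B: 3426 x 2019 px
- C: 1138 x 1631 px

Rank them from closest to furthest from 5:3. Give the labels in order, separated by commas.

A: 1812/1036 ≈ 1.749 → |1.749 − 1.667| = 0.082
B: 3426/2019 ≈ 1.697 → |1.697 − 1.667| = 0.030
C: 1631/1138 ≈ 1.433 → |1.433 − 1.667| = 0.234

B, A, C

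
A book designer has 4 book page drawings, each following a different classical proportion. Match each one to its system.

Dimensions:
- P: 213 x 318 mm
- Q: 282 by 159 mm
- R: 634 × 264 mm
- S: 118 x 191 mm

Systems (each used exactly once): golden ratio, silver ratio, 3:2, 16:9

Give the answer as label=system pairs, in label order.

P=3:2, Q=16:9, R=silver ratio, S=golden ratio

P = 318/213 ≈ 1.493 → 3:2 (1.500)
Q = 282/159 ≈ 1.774 → 16:9 (1.778)
R = 634/264 ≈ 2.402 → silver ratio (2.414)
S = 191/118 ≈ 1.619 → golden ratio (1.618)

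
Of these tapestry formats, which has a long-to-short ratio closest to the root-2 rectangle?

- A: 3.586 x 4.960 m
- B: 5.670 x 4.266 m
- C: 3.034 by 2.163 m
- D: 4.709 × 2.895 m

C

Target root-2 ≈ 1.414.
A: 1.383 (Δ0.031)  B: 1.329 (Δ0.085)  C: 1.403 (Δ0.011)  D: 1.627 (Δ0.213)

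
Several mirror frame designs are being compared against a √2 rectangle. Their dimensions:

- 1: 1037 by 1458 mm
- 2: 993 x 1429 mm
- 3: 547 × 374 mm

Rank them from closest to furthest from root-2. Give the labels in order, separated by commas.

1, 2, 3

1: 1458/1037 ≈ 1.406 → |1.406 − 1.414| = 0.008
2: 1429/993 ≈ 1.439 → |1.439 − 1.414| = 0.025
3: 547/374 ≈ 1.463 → |1.463 − 1.414| = 0.049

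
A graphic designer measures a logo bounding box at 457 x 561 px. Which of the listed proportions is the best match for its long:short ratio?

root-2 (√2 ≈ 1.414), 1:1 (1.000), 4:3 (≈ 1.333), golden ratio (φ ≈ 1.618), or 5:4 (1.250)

5:4

Ratio = 561 / 457 ≈ 1.228.
Distances: root-2 1.414 (Δ 0.186); 1:1 1.000 (Δ 0.228); 4:3 1.333 (Δ 0.105); golden ratio 1.618 (Δ 0.390); 5:4 1.250 (Δ 0.022).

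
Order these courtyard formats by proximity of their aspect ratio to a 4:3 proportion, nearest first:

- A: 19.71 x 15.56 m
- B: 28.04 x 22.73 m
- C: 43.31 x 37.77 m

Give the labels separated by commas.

Ratios: A = 19.71 / 15.56 ≈ 1.267; B = 28.04 / 22.73 ≈ 1.234; C = 43.31 / 37.77 ≈ 1.147.
|Δ from 1.333|: A 0.066; B 0.099; C 0.186.

A, B, C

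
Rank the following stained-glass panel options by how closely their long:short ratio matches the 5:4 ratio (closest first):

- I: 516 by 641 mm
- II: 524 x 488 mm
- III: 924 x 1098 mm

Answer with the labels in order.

I, III, II

Ratios: I = 641 / 516 ≈ 1.242; II = 524 / 488 ≈ 1.074; III = 1098 / 924 ≈ 1.188.
|Δ from 1.250|: I 0.008; II 0.176; III 0.062.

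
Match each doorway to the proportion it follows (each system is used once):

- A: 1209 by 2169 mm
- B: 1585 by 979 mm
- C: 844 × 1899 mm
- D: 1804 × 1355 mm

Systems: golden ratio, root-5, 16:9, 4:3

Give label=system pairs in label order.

A=16:9, B=golden ratio, C=root-5, D=4:3

A = 2169/1209 ≈ 1.794 → 16:9 (1.778)
B = 1585/979 ≈ 1.619 → golden ratio (1.618)
C = 1899/844 ≈ 2.250 → root-5 (2.236)
D = 1804/1355 ≈ 1.331 → 4:3 (1.333)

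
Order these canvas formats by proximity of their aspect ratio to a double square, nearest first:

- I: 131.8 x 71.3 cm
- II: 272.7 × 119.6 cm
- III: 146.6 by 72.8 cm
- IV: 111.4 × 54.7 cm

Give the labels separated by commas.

Ratios: I = 131.8 / 71.3 ≈ 1.849; II = 272.7 / 119.6 ≈ 2.280; III = 146.6 / 72.8 ≈ 2.014; IV = 111.4 / 54.7 ≈ 2.037.
|Δ from 2.000|: I 0.151; II 0.280; III 0.014; IV 0.037.

III, IV, I, II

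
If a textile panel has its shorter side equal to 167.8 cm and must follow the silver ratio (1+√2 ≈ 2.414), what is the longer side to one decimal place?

405.1 cm

silver ratio ≈ 2.41421.
Longer side = 167.8 × 2.41421 ≈ 405.104 → 405.1 cm.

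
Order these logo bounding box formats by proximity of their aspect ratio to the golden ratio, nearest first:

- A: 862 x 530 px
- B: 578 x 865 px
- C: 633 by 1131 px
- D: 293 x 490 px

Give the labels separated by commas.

Ratios: A = 862 / 530 ≈ 1.626; B = 865 / 578 ≈ 1.497; C = 1131 / 633 ≈ 1.787; D = 490 / 293 ≈ 1.672.
|Δ from 1.618|: A 0.008; B 0.121; C 0.169; D 0.054.

A, D, B, C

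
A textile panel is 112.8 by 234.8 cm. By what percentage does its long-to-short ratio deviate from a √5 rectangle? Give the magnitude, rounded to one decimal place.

6.9%

Ratio = 234.8 / 112.8 ≈ 2.0816.
Ideal root-5 ≈ 2.2361. |2.0816 − 2.2361| / 2.2361 ≈ 6.91% → 6.9%.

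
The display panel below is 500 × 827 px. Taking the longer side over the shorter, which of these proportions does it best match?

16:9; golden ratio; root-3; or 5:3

5:3

827/500 ≈ 1.654. Nearest candidates are 5:3 (1.667, off by 0.013) and golden ratio (1.618, off by 0.036).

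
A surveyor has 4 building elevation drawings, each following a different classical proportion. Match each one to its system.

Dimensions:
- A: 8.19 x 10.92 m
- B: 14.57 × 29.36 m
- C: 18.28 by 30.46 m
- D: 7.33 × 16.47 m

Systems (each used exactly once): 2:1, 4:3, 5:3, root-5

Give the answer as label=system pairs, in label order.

Ratios: A ≈ 1.333; B ≈ 2.015; C ≈ 1.666; D ≈ 2.247.
Targets: 2:1 ≈ 2.000; 4:3 ≈ 1.333; 5:3 ≈ 1.667; root-5 ≈ 2.236.

A=4:3, B=2:1, C=5:3, D=root-5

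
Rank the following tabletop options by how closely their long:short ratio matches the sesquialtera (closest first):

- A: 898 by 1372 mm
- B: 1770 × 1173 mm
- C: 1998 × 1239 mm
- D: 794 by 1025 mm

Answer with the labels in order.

B, A, C, D

A: 1372/898 ≈ 1.528 → |1.528 − 1.500| = 0.028
B: 1770/1173 ≈ 1.509 → |1.509 − 1.500| = 0.009
C: 1998/1239 ≈ 1.613 → |1.613 − 1.500| = 0.113
D: 1025/794 ≈ 1.291 → |1.291 − 1.500| = 0.209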